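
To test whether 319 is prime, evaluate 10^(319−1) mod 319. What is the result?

122

10^1 ≡ 10 (mod 319)
10^2 ≡ 10^2 = 100 ≡ 100 (mod 319)
10^4 ≡ 100^2 = 10000 ≡ 111 (mod 319)
10^8 ≡ 111^2 = 12321 ≡ 199 (mod 319)
10^16 ≡ 199^2 = 39601 ≡ 45 (mod 319)
10^32 ≡ 45^2 = 2025 ≡ 111 (mod 319)
10^64 ≡ 111^2 = 12321 ≡ 199 (mod 319)
10^128 ≡ 199^2 = 39601 ≡ 45 (mod 319)
10^256 ≡ 45^2 = 2025 ≡ 111 (mod 319)
318 = 256 + 32 + 16 + 8 + 4 + 2 in binary powers of 2.
So 10^318 ≡ 111 · 111 · 45 · 199 · 111 · 100 ≡ 122 (mod 319).
Since 122 ≠ 1, base 10 is a Fermat witness: 319 is composite.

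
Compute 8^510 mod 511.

1

8^1 ≡ 8 (mod 511)
8^2 ≡ 8^2 = 64 ≡ 64 (mod 511)
8^4 ≡ 64^2 = 4096 ≡ 8 (mod 511)
8^8 ≡ 8^2 = 64 ≡ 64 (mod 511)
8^16 ≡ 64^2 = 4096 ≡ 8 (mod 511)
8^32 ≡ 8^2 = 64 ≡ 64 (mod 511)
8^64 ≡ 64^2 = 4096 ≡ 8 (mod 511)
8^128 ≡ 8^2 = 64 ≡ 64 (mod 511)
8^256 ≡ 64^2 = 4096 ≡ 8 (mod 511)
510 = 256 + 128 + 64 + 32 + 16 + 8 + 4 + 2 in binary powers of 2.
So 8^510 ≡ 8 · 64 · 8 · 64 · 8 · 64 · 8 · 64 ≡ 1 (mod 511).
Since the result is 1, base 8 gives no evidence that 511 is composite.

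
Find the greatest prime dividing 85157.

67

85157 = 31 · 2747
2747 = 41 · 67
67 is prime.
So 85157 = 31 · 41 · 67; the largest prime factor is 67.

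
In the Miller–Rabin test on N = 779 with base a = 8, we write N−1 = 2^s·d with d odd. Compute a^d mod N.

779 − 1 = 778 = 2^1 · 389, so d = 389.
8^1 ≡ 8 (mod 779)
8^2 ≡ 8^2 = 64 ≡ 64 (mod 779)
8^4 ≡ 64^2 = 4096 ≡ 201 (mod 779)
8^8 ≡ 201^2 = 40401 ≡ 672 (mod 779)
8^16 ≡ 672^2 = 451584 ≡ 543 (mod 779)
8^32 ≡ 543^2 = 294849 ≡ 387 (mod 779)
8^64 ≡ 387^2 = 149769 ≡ 201 (mod 779)
8^128 ≡ 201^2 = 40401 ≡ 672 (mod 779)
8^256 ≡ 672^2 = 451584 ≡ 543 (mod 779)
389 = 256 + 128 + 4 + 1 in binary powers of 2.
So 8^389 ≡ 543 · 672 · 201 · 8 ≡ 620 (mod 779).
Squaring chain: 620; never reaches −1, so base 8 is a Miller–Rabin witness that 779 is composite.

620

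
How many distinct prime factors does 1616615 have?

6

1616615 = 5 · 323323
323323 = 7 · 46189
46189 = 11 · 4199
4199 = 13 · 323
323 = 17 · 19
1616615 = 5 · 7 · 11 · 13 · 17 · 19, which has 6 distinct prime factors.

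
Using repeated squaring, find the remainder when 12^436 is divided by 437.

292

12^1 ≡ 12 (mod 437)
12^2 ≡ 12^2 = 144 ≡ 144 (mod 437)
12^4 ≡ 144^2 = 20736 ≡ 197 (mod 437)
12^8 ≡ 197^2 = 38809 ≡ 353 (mod 437)
12^16 ≡ 353^2 = 124609 ≡ 64 (mod 437)
12^32 ≡ 64^2 = 4096 ≡ 163 (mod 437)
12^64 ≡ 163^2 = 26569 ≡ 349 (mod 437)
12^128 ≡ 349^2 = 121801 ≡ 315 (mod 437)
12^256 ≡ 315^2 = 99225 ≡ 26 (mod 437)
436 = 256 + 128 + 32 + 16 + 4 in binary powers of 2.
So 12^436 ≡ 26 · 315 · 163 · 64 · 197 ≡ 292 (mod 437).
Since 292 ≠ 1, base 12 is a Fermat witness: 437 is composite.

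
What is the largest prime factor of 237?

237 = 3 · 79
79 is prime.
So 237 = 3 · 79; the largest prime factor is 79.

79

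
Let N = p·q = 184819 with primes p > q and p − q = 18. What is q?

421

Since p = q + 18, we have 184819 = q(q + 18), so q² + 18q − 184819 = 0.
Discriminant: 18² + 4·184819 = 324 + 739276 = 739600; √739600 = 860.
q = (−18 + 860)/2 = 421, and p = q + 18 = 439.
Check: 421 · 439 = 184819.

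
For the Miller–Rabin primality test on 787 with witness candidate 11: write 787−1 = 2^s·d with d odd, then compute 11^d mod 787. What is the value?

1

787 − 1 = 786 = 2^1 · 393, so d = 393.
11^1 ≡ 11 (mod 787)
11^2 ≡ 11^2 = 121 ≡ 121 (mod 787)
11^4 ≡ 121^2 = 14641 ≡ 475 (mod 787)
11^8 ≡ 475^2 = 225625 ≡ 543 (mod 787)
11^16 ≡ 543^2 = 294849 ≡ 511 (mod 787)
11^32 ≡ 511^2 = 261121 ≡ 624 (mod 787)
11^64 ≡ 624^2 = 389376 ≡ 598 (mod 787)
11^128 ≡ 598^2 = 357604 ≡ 306 (mod 787)
11^256 ≡ 306^2 = 93636 ≡ 770 (mod 787)
393 = 256 + 128 + 8 + 1 in binary powers of 2.
So 11^393 ≡ 770 · 306 · 543 · 11 ≡ 1 (mod 787).
Since 11^d ≡ 1 (mod 787), base 11 does not prove 787 composite.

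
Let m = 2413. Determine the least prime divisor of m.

2413 is odd.
Digit sum 10, not divisible by 3.
Ends in 3: not divisible by 5.
7: 2413 = 7·344 + 5
11: 2413 = 11·219 + 4
13: 2413 = 13·185 + 8
17: 2413 = 17·141 + 16
19: 2413 = 19·127

19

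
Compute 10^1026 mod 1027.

10^1 ≡ 10 (mod 1027)
10^2 ≡ 10^2 = 100 ≡ 100 (mod 1027)
10^4 ≡ 100^2 = 10000 ≡ 757 (mod 1027)
10^8 ≡ 757^2 = 573049 ≡ 1010 (mod 1027)
10^16 ≡ 1010^2 = 1020100 ≡ 289 (mod 1027)
10^32 ≡ 289^2 = 83521 ≡ 334 (mod 1027)
10^64 ≡ 334^2 = 111556 ≡ 640 (mod 1027)
10^128 ≡ 640^2 = 409600 ≡ 854 (mod 1027)
10^256 ≡ 854^2 = 729316 ≡ 146 (mod 1027)
10^512 ≡ 146^2 = 21316 ≡ 776 (mod 1027)
10^1024 ≡ 776^2 = 602176 ≡ 354 (mod 1027)
1026 = 1024 + 2 in binary powers of 2.
So 10^1026 ≡ 354 · 100 ≡ 482 (mod 1027).
Since 482 ≠ 1, base 10 is a Fermat witness: 1027 is composite.

482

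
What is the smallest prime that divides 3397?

43

3397 is odd.
Digit sum 22, not divisible by 3.
Ends in 7: not divisible by 5.
7: 3397 = 7·485 + 2
11: 3397 = 11·308 + 9
13: 3397 = 13·261 + 4
17: 3397 = 17·199 + 14
19: 3397 = 19·178 + 15
23: 3397 = 23·147 + 16
29: 3397 = 29·117 + 4
31: 3397 = 31·109 + 18
37: 3397 = 37·91 + 30
41: 3397 = 41·82 + 35
43: 3397 = 43·79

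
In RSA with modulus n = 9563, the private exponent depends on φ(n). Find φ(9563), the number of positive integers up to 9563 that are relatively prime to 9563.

Factor: 9563 = 73 · 131.
φ(9563) = (73−1) · (131−1) = 72 · 130 = 9360.

9360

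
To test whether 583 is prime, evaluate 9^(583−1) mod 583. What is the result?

367

9^1 ≡ 9 (mod 583)
9^2 ≡ 9^2 = 81 ≡ 81 (mod 583)
9^4 ≡ 81^2 = 6561 ≡ 148 (mod 583)
9^8 ≡ 148^2 = 21904 ≡ 333 (mod 583)
9^16 ≡ 333^2 = 110889 ≡ 119 (mod 583)
9^32 ≡ 119^2 = 14161 ≡ 169 (mod 583)
9^64 ≡ 169^2 = 28561 ≡ 577 (mod 583)
9^128 ≡ 577^2 = 332929 ≡ 36 (mod 583)
9^256 ≡ 36^2 = 1296 ≡ 130 (mod 583)
9^512 ≡ 130^2 = 16900 ≡ 576 (mod 583)
582 = 512 + 64 + 4 + 2 in binary powers of 2.
So 9^582 ≡ 576 · 577 · 148 · 81 ≡ 367 (mod 583).
Since 367 ≠ 1, base 9 is a Fermat witness: 583 is composite.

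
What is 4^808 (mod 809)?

4^1 ≡ 4 (mod 809)
4^2 ≡ 4^2 = 16 ≡ 16 (mod 809)
4^4 ≡ 16^2 = 256 ≡ 256 (mod 809)
4^8 ≡ 256^2 = 65536 ≡ 7 (mod 809)
4^16 ≡ 7^2 = 49 ≡ 49 (mod 809)
4^32 ≡ 49^2 = 2401 ≡ 783 (mod 809)
4^64 ≡ 783^2 = 613089 ≡ 676 (mod 809)
4^128 ≡ 676^2 = 456976 ≡ 700 (mod 809)
4^256 ≡ 700^2 = 490000 ≡ 555 (mod 809)
4^512 ≡ 555^2 = 308025 ≡ 605 (mod 809)
808 = 512 + 256 + 32 + 8 in binary powers of 2.
So 4^808 ≡ 605 · 555 · 783 · 7 ≡ 1 (mod 809).
Since the result is 1, base 4 gives no evidence that 809 is composite.

1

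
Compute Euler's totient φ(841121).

807408

Factor: 841121 = 37 · 127 · 179.
φ(841121) = (37−1) · (127−1) · (179−1) = 36 · 126 · 178 = 807408.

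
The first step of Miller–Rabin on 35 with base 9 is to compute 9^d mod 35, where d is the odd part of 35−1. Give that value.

35 − 1 = 34 = 2^1 · 17, so d = 17.
9^1 ≡ 9 (mod 35)
9^2 ≡ 9^2 = 81 ≡ 11 (mod 35)
9^4 ≡ 11^2 = 121 ≡ 16 (mod 35)
9^8 ≡ 16^2 = 256 ≡ 11 (mod 35)
9^16 ≡ 11^2 = 121 ≡ 16 (mod 35)
17 = 16 + 1 in binary powers of 2.
So 9^17 ≡ 16 · 9 ≡ 4 (mod 35).
Squaring chain: 4; never reaches −1, so base 9 is a Miller–Rabin witness that 35 is composite.

4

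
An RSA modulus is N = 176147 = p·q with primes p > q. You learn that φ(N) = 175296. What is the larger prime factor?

φ(n) = (p−1)(q−1) = n − (p+q) + 1, so p + q = 176147 − 175296 + 1 = 852.
p and q are the roots of t² − 852t + 176147 = 0.
Discriminant: 852² − 4·176147 = 725904 − 704588 = 21316; √21316 = 146.
q = (852 − 146)/2 = 353, p = (852 + 146)/2 = 499.
Check: 353 · 499 = 176147.

499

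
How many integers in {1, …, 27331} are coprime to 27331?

27000

Factor: 27331 = 151 · 181.
φ(27331) = (151−1) · (181−1) = 150 · 180 = 27000.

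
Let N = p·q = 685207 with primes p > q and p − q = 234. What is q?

Since p = q + 234, we have 685207 = q(q + 234), so q² + 234q − 685207 = 0.
Discriminant: 234² + 4·685207 = 54756 + 2740828 = 2795584; √2795584 = 1672.
q = (−234 + 1672)/2 = 719, and p = q + 234 = 953.
Check: 719 · 953 = 685207.

719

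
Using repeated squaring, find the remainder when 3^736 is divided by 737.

3^1 ≡ 3 (mod 737)
3^2 ≡ 3^2 = 9 ≡ 9 (mod 737)
3^4 ≡ 9^2 = 81 ≡ 81 (mod 737)
3^8 ≡ 81^2 = 6561 ≡ 665 (mod 737)
3^16 ≡ 665^2 = 442225 ≡ 25 (mod 737)
3^32 ≡ 25^2 = 625 ≡ 625 (mod 737)
3^64 ≡ 625^2 = 390625 ≡ 15 (mod 737)
3^128 ≡ 15^2 = 225 ≡ 225 (mod 737)
3^256 ≡ 225^2 = 50625 ≡ 509 (mod 737)
3^512 ≡ 509^2 = 259081 ≡ 394 (mod 737)
736 = 512 + 128 + 64 + 32 in binary powers of 2.
So 3^736 ≡ 394 · 225 · 15 · 625 ≡ 223 (mod 737).
Since 223 ≠ 1, base 3 is a Fermat witness: 737 is composite.

223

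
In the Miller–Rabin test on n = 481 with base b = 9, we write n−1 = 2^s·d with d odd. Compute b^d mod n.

481 − 1 = 480 = 2^5 · 15, so d = 15.
9^1 ≡ 9 (mod 481)
9^2 ≡ 9^2 = 81 ≡ 81 (mod 481)
9^4 ≡ 81^2 = 6561 ≡ 308 (mod 481)
9^8 ≡ 308^2 = 94864 ≡ 107 (mod 481)
15 = 8 + 4 + 2 + 1 in binary powers of 2.
So 9^15 ≡ 107 · 308 · 81 · 9 ≡ 417 (mod 481).
Squaring chain: 417 → 248 → 417 → 248 → 417; never reaches −1, so base 9 is a Miller–Rabin witness that 481 is composite.

417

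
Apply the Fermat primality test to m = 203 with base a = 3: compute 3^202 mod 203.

4

3^1 ≡ 3 (mod 203)
3^2 ≡ 3^2 = 9 ≡ 9 (mod 203)
3^4 ≡ 9^2 = 81 ≡ 81 (mod 203)
3^8 ≡ 81^2 = 6561 ≡ 65 (mod 203)
3^16 ≡ 65^2 = 4225 ≡ 165 (mod 203)
3^32 ≡ 165^2 = 27225 ≡ 23 (mod 203)
3^64 ≡ 23^2 = 529 ≡ 123 (mod 203)
3^128 ≡ 123^2 = 15129 ≡ 107 (mod 203)
202 = 128 + 64 + 8 + 2 in binary powers of 2.
So 3^202 ≡ 107 · 123 · 65 · 9 ≡ 4 (mod 203).
Since 4 ≠ 1, base 3 is a Fermat witness: 203 is composite.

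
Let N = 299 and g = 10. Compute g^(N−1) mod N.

10^1 ≡ 10 (mod 299)
10^2 ≡ 10^2 = 100 ≡ 100 (mod 299)
10^4 ≡ 100^2 = 10000 ≡ 133 (mod 299)
10^8 ≡ 133^2 = 17689 ≡ 48 (mod 299)
10^16 ≡ 48^2 = 2304 ≡ 211 (mod 299)
10^32 ≡ 211^2 = 44521 ≡ 269 (mod 299)
10^64 ≡ 269^2 = 72361 ≡ 3 (mod 299)
10^128 ≡ 3^2 = 9 ≡ 9 (mod 299)
10^256 ≡ 9^2 = 81 ≡ 81 (mod 299)
298 = 256 + 32 + 8 + 2 in binary powers of 2.
So 10^298 ≡ 81 · 269 · 48 · 100 ≡ 289 (mod 299).
Since 289 ≠ 1, base 10 is a Fermat witness: 299 is composite.

289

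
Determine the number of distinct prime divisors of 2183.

2

2183 = 37 · 59
2183 = 37 · 59, which has 2 distinct prime factors.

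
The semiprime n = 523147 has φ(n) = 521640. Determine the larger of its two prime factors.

φ(n) = (p−1)(q−1) = n − (p+q) + 1, so p + q = 523147 − 521640 + 1 = 1508.
p and q are the roots of t² − 1508t + 523147 = 0.
Discriminant: 1508² − 4·523147 = 2274064 − 2092588 = 181476; √181476 = 426.
q = (1508 − 426)/2 = 541, p = (1508 + 426)/2 = 967.
Check: 541 · 967 = 523147.

967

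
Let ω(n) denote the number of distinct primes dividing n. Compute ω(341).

2

341 = 11 · 31
341 = 11 · 31, which has 2 distinct prime factors.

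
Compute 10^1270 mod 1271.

780

10^1 ≡ 10 (mod 1271)
10^2 ≡ 10^2 = 100 ≡ 100 (mod 1271)
10^4 ≡ 100^2 = 10000 ≡ 1103 (mod 1271)
10^8 ≡ 1103^2 = 1216609 ≡ 262 (mod 1271)
10^16 ≡ 262^2 = 68644 ≡ 10 (mod 1271)
10^32 ≡ 10^2 = 100 ≡ 100 (mod 1271)
10^64 ≡ 100^2 = 10000 ≡ 1103 (mod 1271)
10^128 ≡ 1103^2 = 1216609 ≡ 262 (mod 1271)
10^256 ≡ 262^2 = 68644 ≡ 10 (mod 1271)
10^512 ≡ 10^2 = 100 ≡ 100 (mod 1271)
10^1024 ≡ 100^2 = 10000 ≡ 1103 (mod 1271)
1270 = 1024 + 128 + 64 + 32 + 16 + 4 + 2 in binary powers of 2.
So 10^1270 ≡ 1103 · 262 · 1103 · 100 · 10 · 1103 · 100 ≡ 780 (mod 1271).
Since 780 ≠ 1, base 10 is a Fermat witness: 1271 is composite.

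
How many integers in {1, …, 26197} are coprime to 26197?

Factor: 26197 = 17 · 23 · 67.
φ(26197) = (17−1) · (23−1) · (67−1) = 16 · 22 · 66 = 23232.

23232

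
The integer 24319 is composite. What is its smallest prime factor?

24319 is odd.
Digit sum 19, not divisible by 3.
Ends in 9: not divisible by 5.
7: 24319 = 7·3474 + 1
11: 24319 = 11·2210 + 9
13: 24319 = 13·1870 + 9
17: 24319 = 17·1430 + 9
19: 24319 = 19·1279 + 18
23: 24319 = 23·1057 + 8
29: 24319 = 29·838 + 17
31: 24319 = 31·784 + 15
37: 24319 = 37·657 + 10
41: 24319 = 41·593 + 6
43: 24319 = 43·565 + 24
47: 24319 = 47·517 + 20
53: 24319 = 53·458 + 45
59: 24319 = 59·412 + 11
61: 24319 = 61·398 + 41
67: 24319 = 67·362 + 65
71: 24319 = 71·342 + 37
73: 24319 = 73·333 + 10
79: 24319 = 79·307 + 66
83: 24319 = 83·293

83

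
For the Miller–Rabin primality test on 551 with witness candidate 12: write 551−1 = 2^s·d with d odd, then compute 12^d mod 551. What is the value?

551 − 1 = 550 = 2^1 · 275, so d = 275.
12^1 ≡ 12 (mod 551)
12^2 ≡ 12^2 = 144 ≡ 144 (mod 551)
12^4 ≡ 144^2 = 20736 ≡ 349 (mod 551)
12^8 ≡ 349^2 = 121801 ≡ 30 (mod 551)
12^16 ≡ 30^2 = 900 ≡ 349 (mod 551)
12^32 ≡ 349^2 = 121801 ≡ 30 (mod 551)
12^64 ≡ 30^2 = 900 ≡ 349 (mod 551)
12^128 ≡ 349^2 = 121801 ≡ 30 (mod 551)
12^256 ≡ 30^2 = 900 ≡ 349 (mod 551)
275 = 256 + 16 + 2 + 1 in binary powers of 2.
So 12^275 ≡ 349 · 349 · 144 · 12 ≡ 46 (mod 551).
Squaring chain: 46; never reaches −1, so base 12 is a Miller–Rabin witness that 551 is composite.

46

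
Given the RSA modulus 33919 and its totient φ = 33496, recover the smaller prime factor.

φ(n) = (p−1)(q−1) = n − (p+q) + 1, so p + q = 33919 − 33496 + 1 = 424.
p and q are the roots of t² − 424t + 33919 = 0.
Discriminant: 424² − 4·33919 = 179776 − 135676 = 44100; √44100 = 210.
q = (424 − 210)/2 = 107, p = (424 + 210)/2 = 317.
Check: 107 · 317 = 33919.

107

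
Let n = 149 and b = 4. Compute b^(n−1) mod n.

1

4^1 ≡ 4 (mod 149)
4^2 ≡ 4^2 = 16 ≡ 16 (mod 149)
4^4 ≡ 16^2 = 256 ≡ 107 (mod 149)
4^8 ≡ 107^2 = 11449 ≡ 125 (mod 149)
4^16 ≡ 125^2 = 15625 ≡ 129 (mod 149)
4^32 ≡ 129^2 = 16641 ≡ 102 (mod 149)
4^64 ≡ 102^2 = 10404 ≡ 123 (mod 149)
4^128 ≡ 123^2 = 15129 ≡ 80 (mod 149)
148 = 128 + 16 + 4 in binary powers of 2.
So 4^148 ≡ 80 · 129 · 107 ≡ 1 (mod 149).
Since the result is 1, base 4 gives no evidence that 149 is composite.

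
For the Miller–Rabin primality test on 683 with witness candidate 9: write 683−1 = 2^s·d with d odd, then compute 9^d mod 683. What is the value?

1

683 − 1 = 682 = 2^1 · 341, so d = 341.
9^1 ≡ 9 (mod 683)
9^2 ≡ 9^2 = 81 ≡ 81 (mod 683)
9^4 ≡ 81^2 = 6561 ≡ 414 (mod 683)
9^8 ≡ 414^2 = 171396 ≡ 646 (mod 683)
9^16 ≡ 646^2 = 417316 ≡ 3 (mod 683)
9^32 ≡ 3^2 = 9 ≡ 9 (mod 683)
9^64 ≡ 9^2 = 81 ≡ 81 (mod 683)
9^128 ≡ 81^2 = 6561 ≡ 414 (mod 683)
9^256 ≡ 414^2 = 171396 ≡ 646 (mod 683)
341 = 256 + 64 + 16 + 4 + 1 in binary powers of 2.
So 9^341 ≡ 646 · 81 · 3 · 414 · 9 ≡ 1 (mod 683).
Since 9^d ≡ 1 (mod 683), base 9 does not prove 683 composite.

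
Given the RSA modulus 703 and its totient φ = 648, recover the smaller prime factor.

φ(n) = (p−1)(q−1) = n − (p+q) + 1, so p + q = 703 − 648 + 1 = 56.
p and q are the roots of t² − 56t + 703 = 0.
Discriminant: 56² − 4·703 = 3136 − 2812 = 324; √324 = 18.
q = (56 − 18)/2 = 19, p = (56 + 18)/2 = 37.
Check: 19 · 37 = 703.

19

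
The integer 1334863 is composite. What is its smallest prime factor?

61

1334863 is odd.
Digit sum 28, not divisible by 3.
Ends in 3: not divisible by 5.
7: 1334863 = 7·190694 + 5
11: 1334863 = 11·121351 + 2
13: 1334863 = 13·102681 + 10
17: 1334863 = 17·78521 + 6
19: 1334863 = 19·70255 + 18
23: 1334863 = 23·58037 + 12
29: 1334863 = 29·46029 + 22
31: 1334863 = 31·43060 + 3
37: 1334863 = 37·36077 + 14
41: 1334863 = 41·32557 + 26
43: 1334863 = 43·31043 + 14
47: 1334863 = 47·28401 + 16
53: 1334863 = 53·25186 + 5
59: 1334863 = 59·22624 + 47
61: 1334863 = 61·21883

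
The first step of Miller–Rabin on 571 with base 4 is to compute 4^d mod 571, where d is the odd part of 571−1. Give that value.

1

571 − 1 = 570 = 2^1 · 285, so d = 285.
4^1 ≡ 4 (mod 571)
4^2 ≡ 4^2 = 16 ≡ 16 (mod 571)
4^4 ≡ 16^2 = 256 ≡ 256 (mod 571)
4^8 ≡ 256^2 = 65536 ≡ 442 (mod 571)
4^16 ≡ 442^2 = 195364 ≡ 82 (mod 571)
4^32 ≡ 82^2 = 6724 ≡ 443 (mod 571)
4^64 ≡ 443^2 = 196249 ≡ 396 (mod 571)
4^128 ≡ 396^2 = 156816 ≡ 362 (mod 571)
4^256 ≡ 362^2 = 131044 ≡ 285 (mod 571)
285 = 256 + 16 + 8 + 4 + 1 in binary powers of 2.
So 4^285 ≡ 285 · 82 · 442 · 256 · 4 ≡ 1 (mod 571).
Since 4^d ≡ 1 (mod 571), base 4 does not prove 571 composite.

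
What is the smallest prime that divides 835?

5

835 is odd.
Digit sum 16, not divisible by 3.
Ends in 5: divisible by 5.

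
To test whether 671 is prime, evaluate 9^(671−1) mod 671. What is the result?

9^1 ≡ 9 (mod 671)
9^2 ≡ 9^2 = 81 ≡ 81 (mod 671)
9^4 ≡ 81^2 = 6561 ≡ 522 (mod 671)
9^8 ≡ 522^2 = 272484 ≡ 58 (mod 671)
9^16 ≡ 58^2 = 3364 ≡ 9 (mod 671)
9^32 ≡ 9^2 = 81 ≡ 81 (mod 671)
9^64 ≡ 81^2 = 6561 ≡ 522 (mod 671)
9^128 ≡ 522^2 = 272484 ≡ 58 (mod 671)
9^256 ≡ 58^2 = 3364 ≡ 9 (mod 671)
9^512 ≡ 9^2 = 81 ≡ 81 (mod 671)
670 = 512 + 128 + 16 + 8 + 4 + 2 in binary powers of 2.
So 9^670 ≡ 81 · 58 · 9 · 58 · 522 · 81 ≡ 1 (mod 671).
Since the result is 1, base 9 gives no evidence that 671 is composite.

1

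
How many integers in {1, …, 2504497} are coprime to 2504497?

2448000

Factor: 2504497 = 101 · 137 · 181.
φ(2504497) = (101−1) · (137−1) · (181−1) = 100 · 136 · 180 = 2448000.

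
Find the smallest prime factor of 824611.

43

824611 is odd.
Digit sum 22, not divisible by 3.
Ends in 1: not divisible by 5.
7: 824611 = 7·117801 + 4
11: 824611 = 11·74964 + 7
13: 824611 = 13·63431 + 8
17: 824611 = 17·48506 + 9
19: 824611 = 19·43400 + 11
23: 824611 = 23·35852 + 15
29: 824611 = 29·28434 + 25
31: 824611 = 31·26600 + 11
37: 824611 = 37·22286 + 29
41: 824611 = 41·20112 + 19
43: 824611 = 43·19177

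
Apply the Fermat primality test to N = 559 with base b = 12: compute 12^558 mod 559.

183

12^1 ≡ 12 (mod 559)
12^2 ≡ 12^2 = 144 ≡ 144 (mod 559)
12^4 ≡ 144^2 = 20736 ≡ 53 (mod 559)
12^8 ≡ 53^2 = 2809 ≡ 14 (mod 559)
12^16 ≡ 14^2 = 196 ≡ 196 (mod 559)
12^32 ≡ 196^2 = 38416 ≡ 404 (mod 559)
12^64 ≡ 404^2 = 163216 ≡ 547 (mod 559)
12^128 ≡ 547^2 = 299209 ≡ 144 (mod 559)
12^256 ≡ 144^2 = 20736 ≡ 53 (mod 559)
12^512 ≡ 53^2 = 2809 ≡ 14 (mod 559)
558 = 512 + 32 + 8 + 4 + 2 in binary powers of 2.
So 12^558 ≡ 14 · 404 · 14 · 53 · 144 ≡ 183 (mod 559).
Since 183 ≠ 1, base 12 is a Fermat witness: 559 is composite.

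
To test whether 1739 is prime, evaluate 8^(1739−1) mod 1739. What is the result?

8^1 ≡ 8 (mod 1739)
8^2 ≡ 8^2 = 64 ≡ 64 (mod 1739)
8^4 ≡ 64^2 = 4096 ≡ 618 (mod 1739)
8^8 ≡ 618^2 = 381924 ≡ 1083 (mod 1739)
8^16 ≡ 1083^2 = 1172889 ≡ 803 (mod 1739)
8^32 ≡ 803^2 = 644809 ≡ 1379 (mod 1739)
8^64 ≡ 1379^2 = 1901641 ≡ 914 (mod 1739)
8^128 ≡ 914^2 = 835396 ≡ 676 (mod 1739)
8^256 ≡ 676^2 = 456976 ≡ 1358 (mod 1739)
8^512 ≡ 1358^2 = 1844164 ≡ 824 (mod 1739)
8^1024 ≡ 824^2 = 678976 ≡ 766 (mod 1739)
1738 = 1024 + 512 + 128 + 64 + 8 + 2 in binary powers of 2.
So 8^1738 ≡ 766 · 824 · 676 · 914 · 1083 · 64 ≡ 159 (mod 1739).
Since 159 ≠ 1, base 8 is a Fermat witness: 1739 is composite.

159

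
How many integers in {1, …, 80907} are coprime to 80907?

53280

Factor: 80907 = 3 · 149 · 181.
φ(80907) = (3−1) · (149−1) · (181−1) = 2 · 148 · 180 = 53280.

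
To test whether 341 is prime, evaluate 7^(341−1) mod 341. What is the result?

7^1 ≡ 7 (mod 341)
7^2 ≡ 7^2 = 49 ≡ 49 (mod 341)
7^4 ≡ 49^2 = 2401 ≡ 14 (mod 341)
7^8 ≡ 14^2 = 196 ≡ 196 (mod 341)
7^16 ≡ 196^2 = 38416 ≡ 224 (mod 341)
7^32 ≡ 224^2 = 50176 ≡ 49 (mod 341)
7^64 ≡ 49^2 = 2401 ≡ 14 (mod 341)
7^128 ≡ 14^2 = 196 ≡ 196 (mod 341)
7^256 ≡ 196^2 = 38416 ≡ 224 (mod 341)
340 = 256 + 64 + 16 + 4 in binary powers of 2.
So 7^340 ≡ 224 · 14 · 224 · 14 ≡ 56 (mod 341).
Since 56 ≠ 1, base 7 is a Fermat witness: 341 is composite.

56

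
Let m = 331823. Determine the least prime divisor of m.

331823 is odd.
Digit sum 20, not divisible by 3.
Ends in 3: not divisible by 5.
7: 331823 = 7·47403 + 2
11: 331823 = 11·30165 + 8
13: 331823 = 13·25524 + 11
17: 331823 = 17·19519

17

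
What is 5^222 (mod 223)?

5^1 ≡ 5 (mod 223)
5^2 ≡ 5^2 = 25 ≡ 25 (mod 223)
5^4 ≡ 25^2 = 625 ≡ 179 (mod 223)
5^8 ≡ 179^2 = 32041 ≡ 152 (mod 223)
5^16 ≡ 152^2 = 23104 ≡ 135 (mod 223)
5^32 ≡ 135^2 = 18225 ≡ 162 (mod 223)
5^64 ≡ 162^2 = 26244 ≡ 153 (mod 223)
5^128 ≡ 153^2 = 23409 ≡ 217 (mod 223)
222 = 128 + 64 + 16 + 8 + 4 + 2 in binary powers of 2.
So 5^222 ≡ 217 · 153 · 135 · 152 · 179 · 25 ≡ 1 (mod 223).
Since the result is 1, base 5 gives no evidence that 223 is composite.

1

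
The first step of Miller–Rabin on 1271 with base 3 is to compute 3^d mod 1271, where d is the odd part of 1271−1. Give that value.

1271 − 1 = 1270 = 2^1 · 635, so d = 635.
3^1 ≡ 3 (mod 1271)
3^2 ≡ 3^2 = 9 ≡ 9 (mod 1271)
3^4 ≡ 9^2 = 81 ≡ 81 (mod 1271)
3^8 ≡ 81^2 = 6561 ≡ 206 (mod 1271)
3^16 ≡ 206^2 = 42436 ≡ 493 (mod 1271)
3^32 ≡ 493^2 = 243049 ≡ 288 (mod 1271)
3^64 ≡ 288^2 = 82944 ≡ 329 (mod 1271)
3^128 ≡ 329^2 = 108241 ≡ 206 (mod 1271)
3^256 ≡ 206^2 = 42436 ≡ 493 (mod 1271)
3^512 ≡ 493^2 = 243049 ≡ 288 (mod 1271)
635 = 512 + 64 + 32 + 16 + 8 + 2 + 1 in binary powers of 2.
So 3^635 ≡ 288 · 329 · 288 · 493 · 206 · 9 · 3 ≡ 150 (mod 1271).
Squaring chain: 150; never reaches −1, so base 3 is a Miller–Rabin witness that 1271 is composite.

150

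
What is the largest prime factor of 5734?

61

5734 = 2 · 2867
2867 = 47 · 61
61 is prime.
So 5734 = 2 · 47 · 61; the largest prime factor is 61.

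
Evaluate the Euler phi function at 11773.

11520

Factor: 11773 = 61 · 193.
φ(11773) = (61−1) · (193−1) = 60 · 192 = 11520.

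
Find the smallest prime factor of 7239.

3

7239 is odd.
Digit sum 21, divisible by 3.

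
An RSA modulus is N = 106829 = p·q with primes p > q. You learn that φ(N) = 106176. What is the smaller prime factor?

317

φ(n) = (p−1)(q−1) = n − (p+q) + 1, so p + q = 106829 − 106176 + 1 = 654.
p and q are the roots of t² − 654t + 106829 = 0.
Discriminant: 654² − 4·106829 = 427716 − 427316 = 400; √400 = 20.
q = (654 − 20)/2 = 317, p = (654 + 20)/2 = 337.
Check: 317 · 337 = 106829.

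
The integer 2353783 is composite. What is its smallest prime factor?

2353783 is odd.
Digit sum 31, not divisible by 3.
Ends in 3: not divisible by 5.
7: 2353783 = 7·336254 + 5
11: 2353783 = 11·213980 + 3
13: 2353783 = 13·181060 + 3
17: 2353783 = 17·138457 + 14
19: 2353783 = 19·123883 + 6
23: 2353783 = 23·102338 + 9
29: 2353783 = 29·81164 + 27
31: 2353783 = 31·75928 + 15
37: 2353783 = 37·63615 + 28
41: 2353783 = 41·57409 + 14
43: 2353783 = 43·54739 + 6
47: 2353783 = 47·50080 + 23
53: 2353783 = 53·44411

53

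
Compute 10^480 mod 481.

1

10^1 ≡ 10 (mod 481)
10^2 ≡ 10^2 = 100 ≡ 100 (mod 481)
10^4 ≡ 100^2 = 10000 ≡ 380 (mod 481)
10^8 ≡ 380^2 = 144400 ≡ 100 (mod 481)
10^16 ≡ 100^2 = 10000 ≡ 380 (mod 481)
10^32 ≡ 380^2 = 144400 ≡ 100 (mod 481)
10^64 ≡ 100^2 = 10000 ≡ 380 (mod 481)
10^128 ≡ 380^2 = 144400 ≡ 100 (mod 481)
10^256 ≡ 100^2 = 10000 ≡ 380 (mod 481)
480 = 256 + 128 + 64 + 32 in binary powers of 2.
So 10^480 ≡ 380 · 100 · 380 · 100 ≡ 1 (mod 481).
Since the result is 1, base 10 gives no evidence that 481 is composite.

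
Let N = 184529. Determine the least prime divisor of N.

184529 is odd.
Digit sum 29, not divisible by 3.
Ends in 9: not divisible by 5.
7: 184529 = 7·26361 + 2
11: 184529 = 11·16775 + 4
13: 184529 = 13·14194 + 7
17: 184529 = 17·10854 + 11
19: 184529 = 19·9712 + 1
23: 184529 = 23·8023

23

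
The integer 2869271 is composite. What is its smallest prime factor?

2869271 is odd.
Digit sum 35, not divisible by 3.
Ends in 1: not divisible by 5.
7: 2869271 = 7·409895 + 6
11: 2869271 = 11·260842 + 9
13: 2869271 = 13·220713 + 2
17: 2869271 = 17·168780 + 11
19: 2869271 = 19·151014 + 5
23: 2869271 = 23·124750 + 21
29: 2869271 = 29·98940 + 11
31: 2869271 = 31·92557 + 4
37: 2869271 = 37·77547 + 32
41: 2869271 = 41·69982 + 9
43: 2869271 = 43·66727 + 10
47: 2869271 = 47·61048 + 15
53: 2869271 = 53·54137 + 10
59: 2869271 = 59·48631 + 42
61: 2869271 = 61·47037 + 14
67: 2869271 = 67·42824 + 63
71: 2869271 = 71·40412 + 19
73: 2869271 = 73·39305 + 6
79: 2869271 = 79·36319 + 70
83: 2869271 = 83·34569 + 44
89: 2869271 = 89·32239

89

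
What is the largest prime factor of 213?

213 = 3 · 71
71 is prime.
So 213 = 3 · 71; the largest prime factor is 71.

71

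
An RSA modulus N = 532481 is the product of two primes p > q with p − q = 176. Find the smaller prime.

Since p = q + 176, we have 532481 = q(q + 176), so q² + 176q − 532481 = 0.
Discriminant: 176² + 4·532481 = 30976 + 2129924 = 2160900; √2160900 = 1470.
q = (−176 + 1470)/2 = 647, and p = q + 176 = 823.
Check: 647 · 823 = 532481.

647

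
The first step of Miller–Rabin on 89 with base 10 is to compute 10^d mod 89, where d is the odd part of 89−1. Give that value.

89 − 1 = 88 = 2^3 · 11, so d = 11.
10^1 ≡ 10 (mod 89)
10^2 ≡ 10^2 = 100 ≡ 11 (mod 89)
10^4 ≡ 11^2 = 121 ≡ 32 (mod 89)
10^8 ≡ 32^2 = 1024 ≡ 45 (mod 89)
11 = 8 + 2 + 1 in binary powers of 2.
So 10^11 ≡ 45 · 11 · 10 ≡ 55 (mod 89).
Squaring chain: 55 → 88 → 1; reaches −1, so base 10 does not prove 89 composite.

55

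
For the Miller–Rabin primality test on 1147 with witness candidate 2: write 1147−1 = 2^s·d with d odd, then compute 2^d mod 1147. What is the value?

1124

1147 − 1 = 1146 = 2^1 · 573, so d = 573.
2^1 ≡ 2 (mod 1147)
2^2 ≡ 2^2 = 4 ≡ 4 (mod 1147)
2^4 ≡ 4^2 = 16 ≡ 16 (mod 1147)
2^8 ≡ 16^2 = 256 ≡ 256 (mod 1147)
2^16 ≡ 256^2 = 65536 ≡ 157 (mod 1147)
2^32 ≡ 157^2 = 24649 ≡ 562 (mod 1147)
2^64 ≡ 562^2 = 315844 ≡ 419 (mod 1147)
2^128 ≡ 419^2 = 175561 ≡ 70 (mod 1147)
2^256 ≡ 70^2 = 4900 ≡ 312 (mod 1147)
2^512 ≡ 312^2 = 97344 ≡ 996 (mod 1147)
573 = 512 + 32 + 16 + 8 + 4 + 1 in binary powers of 2.
So 2^573 ≡ 996 · 562 · 157 · 256 · 16 · 2 ≡ 1124 (mod 1147).
Squaring chain: 1124; never reaches −1, so base 2 is a Miller–Rabin witness that 1147 is composite.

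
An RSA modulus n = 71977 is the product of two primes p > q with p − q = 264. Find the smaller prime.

Since p = q + 264, we have 71977 = q(q + 264), so q² + 264q − 71977 = 0.
Discriminant: 264² + 4·71977 = 69696 + 287908 = 357604; √357604 = 598.
q = (−264 + 598)/2 = 167, and p = q + 264 = 431.
Check: 167 · 431 = 71977.

167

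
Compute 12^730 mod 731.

12^1 ≡ 12 (mod 731)
12^2 ≡ 12^2 = 144 ≡ 144 (mod 731)
12^4 ≡ 144^2 = 20736 ≡ 268 (mod 731)
12^8 ≡ 268^2 = 71824 ≡ 186 (mod 731)
12^16 ≡ 186^2 = 34596 ≡ 239 (mod 731)
12^32 ≡ 239^2 = 57121 ≡ 103 (mod 731)
12^64 ≡ 103^2 = 10609 ≡ 375 (mod 731)
12^128 ≡ 375^2 = 140625 ≡ 273 (mod 731)
12^256 ≡ 273^2 = 74529 ≡ 698 (mod 731)
12^512 ≡ 698^2 = 487204 ≡ 358 (mod 731)
730 = 512 + 128 + 64 + 16 + 8 + 2 in binary powers of 2.
So 12^730 ≡ 358 · 273 · 375 · 239 · 186 · 144 ≡ 196 (mod 731).
Since 196 ≠ 1, base 12 is a Fermat witness: 731 is composite.

196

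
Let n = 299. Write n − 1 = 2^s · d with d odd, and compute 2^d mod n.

110

299 − 1 = 298 = 2^1 · 149, so d = 149.
2^1 ≡ 2 (mod 299)
2^2 ≡ 2^2 = 4 ≡ 4 (mod 299)
2^4 ≡ 4^2 = 16 ≡ 16 (mod 299)
2^8 ≡ 16^2 = 256 ≡ 256 (mod 299)
2^16 ≡ 256^2 = 65536 ≡ 55 (mod 299)
2^32 ≡ 55^2 = 3025 ≡ 35 (mod 299)
2^64 ≡ 35^2 = 1225 ≡ 29 (mod 299)
2^128 ≡ 29^2 = 841 ≡ 243 (mod 299)
149 = 128 + 16 + 4 + 1 in binary powers of 2.
So 2^149 ≡ 243 · 55 · 16 · 2 ≡ 110 (mod 299).
Squaring chain: 110; never reaches −1, so base 2 is a Miller–Rabin witness that 299 is composite.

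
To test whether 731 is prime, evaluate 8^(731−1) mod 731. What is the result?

8^1 ≡ 8 (mod 731)
8^2 ≡ 8^2 = 64 ≡ 64 (mod 731)
8^4 ≡ 64^2 = 4096 ≡ 441 (mod 731)
8^8 ≡ 441^2 = 194481 ≡ 35 (mod 731)
8^16 ≡ 35^2 = 1225 ≡ 494 (mod 731)
8^32 ≡ 494^2 = 244036 ≡ 613 (mod 731)
8^64 ≡ 613^2 = 375769 ≡ 35 (mod 731)
8^128 ≡ 35^2 = 1225 ≡ 494 (mod 731)
8^256 ≡ 494^2 = 244036 ≡ 613 (mod 731)
8^512 ≡ 613^2 = 375769 ≡ 35 (mod 731)
730 = 512 + 128 + 64 + 16 + 8 + 2 in binary powers of 2.
So 8^730 ≡ 35 · 494 · 35 · 494 · 35 · 64 ≡ 64 (mod 731).
Since 64 ≠ 1, base 8 is a Fermat witness: 731 is composite.

64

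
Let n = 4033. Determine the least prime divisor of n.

4033 is odd.
Digit sum 10, not divisible by 3.
Ends in 3: not divisible by 5.
7: 4033 = 7·576 + 1
11: 4033 = 11·366 + 7
13: 4033 = 13·310 + 3
17: 4033 = 17·237 + 4
19: 4033 = 19·212 + 5
23: 4033 = 23·175 + 8
29: 4033 = 29·139 + 2
31: 4033 = 31·130 + 3
37: 4033 = 37·109

37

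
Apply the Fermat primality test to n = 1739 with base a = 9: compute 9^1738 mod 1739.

9^1 ≡ 9 (mod 1739)
9^2 ≡ 9^2 = 81 ≡ 81 (mod 1739)
9^4 ≡ 81^2 = 6561 ≡ 1344 (mod 1739)
9^8 ≡ 1344^2 = 1806336 ≡ 1254 (mod 1739)
9^16 ≡ 1254^2 = 1572516 ≡ 460 (mod 1739)
9^32 ≡ 460^2 = 211600 ≡ 1181 (mod 1739)
9^64 ≡ 1181^2 = 1394761 ≡ 83 (mod 1739)
9^128 ≡ 83^2 = 6889 ≡ 1672 (mod 1739)
9^256 ≡ 1672^2 = 2795584 ≡ 1011 (mod 1739)
9^512 ≡ 1011^2 = 1022121 ≡ 1328 (mod 1739)
9^1024 ≡ 1328^2 = 1763584 ≡ 238 (mod 1739)
1738 = 1024 + 512 + 128 + 64 + 8 + 2 in binary powers of 2.
So 9^1738 ≡ 238 · 1328 · 1672 · 83 · 1254 · 81 ≡ 638 (mod 1739).
Since 638 ≠ 1, base 9 is a Fermat witness: 1739 is composite.

638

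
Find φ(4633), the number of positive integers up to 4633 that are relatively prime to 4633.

Factor: 4633 = 41 · 113.
φ(4633) = (41−1) · (113−1) = 40 · 112 = 4480.

4480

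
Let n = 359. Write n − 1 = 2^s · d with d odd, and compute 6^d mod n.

359 − 1 = 358 = 2^1 · 179, so d = 179.
6^1 ≡ 6 (mod 359)
6^2 ≡ 6^2 = 36 ≡ 36 (mod 359)
6^4 ≡ 36^2 = 1296 ≡ 219 (mod 359)
6^8 ≡ 219^2 = 47961 ≡ 214 (mod 359)
6^16 ≡ 214^2 = 45796 ≡ 203 (mod 359)
6^32 ≡ 203^2 = 41209 ≡ 283 (mod 359)
6^64 ≡ 283^2 = 80089 ≡ 32 (mod 359)
6^128 ≡ 32^2 = 1024 ≡ 306 (mod 359)
179 = 128 + 32 + 16 + 2 + 1 in binary powers of 2.
So 6^179 ≡ 306 · 283 · 203 · 36 · 6 ≡ 1 (mod 359).
Since 6^d ≡ 1 (mod 359), base 6 does not prove 359 composite.

1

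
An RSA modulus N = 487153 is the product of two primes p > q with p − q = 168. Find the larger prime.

Since p = q + 168, we have 487153 = q(q + 168), so q² + 168q − 487153 = 0.
Discriminant: 168² + 4·487153 = 28224 + 1948612 = 1976836; √1976836 = 1406.
q = (−168 + 1406)/2 = 619, and p = q + 168 = 787.
Check: 619 · 787 = 487153.

787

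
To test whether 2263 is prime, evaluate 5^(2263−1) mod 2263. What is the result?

5^1 ≡ 5 (mod 2263)
5^2 ≡ 5^2 = 25 ≡ 25 (mod 2263)
5^4 ≡ 25^2 = 625 ≡ 625 (mod 2263)
5^8 ≡ 625^2 = 390625 ≡ 1389 (mod 2263)
5^16 ≡ 1389^2 = 1929321 ≡ 1245 (mod 2263)
5^32 ≡ 1245^2 = 1550025 ≡ 2133 (mod 2263)
5^64 ≡ 2133^2 = 4549689 ≡ 1059 (mod 2263)
5^128 ≡ 1059^2 = 1121481 ≡ 1296 (mod 2263)
5^256 ≡ 1296^2 = 1679616 ≡ 470 (mod 2263)
5^512 ≡ 470^2 = 220900 ≡ 1389 (mod 2263)
5^1024 ≡ 1389^2 = 1929321 ≡ 1245 (mod 2263)
5^2048 ≡ 1245^2 = 1550025 ≡ 2133 (mod 2263)
2262 = 2048 + 128 + 64 + 16 + 4 + 2 in binary powers of 2.
So 5^2262 ≡ 2133 · 1296 · 1059 · 1245 · 625 · 25 ≡ 900 (mod 2263).
Since 900 ≠ 1, base 5 is a Fermat witness: 2263 is composite.

900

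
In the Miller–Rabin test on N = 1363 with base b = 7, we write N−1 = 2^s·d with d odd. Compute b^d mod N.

1209

1363 − 1 = 1362 = 2^1 · 681, so d = 681.
7^1 ≡ 7 (mod 1363)
7^2 ≡ 7^2 = 49 ≡ 49 (mod 1363)
7^4 ≡ 49^2 = 2401 ≡ 1038 (mod 1363)
7^8 ≡ 1038^2 = 1077444 ≡ 674 (mod 1363)
7^16 ≡ 674^2 = 454276 ≡ 397 (mod 1363)
7^32 ≡ 397^2 = 157609 ≡ 864 (mod 1363)
7^64 ≡ 864^2 = 746496 ≡ 935 (mod 1363)
7^128 ≡ 935^2 = 874225 ≡ 542 (mod 1363)
7^256 ≡ 542^2 = 293764 ≡ 719 (mod 1363)
7^512 ≡ 719^2 = 516961 ≡ 384 (mod 1363)
681 = 512 + 128 + 32 + 8 + 1 in binary powers of 2.
So 7^681 ≡ 384 · 542 · 864 · 674 · 7 ≡ 1209 (mod 1363).
Squaring chain: 1209; never reaches −1, so base 7 is a Miller–Rabin witness that 1363 is composite.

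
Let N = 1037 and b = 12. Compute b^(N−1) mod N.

378

12^1 ≡ 12 (mod 1037)
12^2 ≡ 12^2 = 144 ≡ 144 (mod 1037)
12^4 ≡ 144^2 = 20736 ≡ 1033 (mod 1037)
12^8 ≡ 1033^2 = 1067089 ≡ 16 (mod 1037)
12^16 ≡ 16^2 = 256 ≡ 256 (mod 1037)
12^32 ≡ 256^2 = 65536 ≡ 205 (mod 1037)
12^64 ≡ 205^2 = 42025 ≡ 545 (mod 1037)
12^128 ≡ 545^2 = 297025 ≡ 443 (mod 1037)
12^256 ≡ 443^2 = 196249 ≡ 256 (mod 1037)
12^512 ≡ 256^2 = 65536 ≡ 205 (mod 1037)
12^1024 ≡ 205^2 = 42025 ≡ 545 (mod 1037)
1036 = 1024 + 8 + 4 in binary powers of 2.
So 12^1036 ≡ 545 · 16 · 1033 ≡ 378 (mod 1037).
Since 378 ≠ 1, base 12 is a Fermat witness: 1037 is composite.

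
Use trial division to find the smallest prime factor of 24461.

24461 is odd.
Digit sum 17, not divisible by 3.
Ends in 1: not divisible by 5.
7: 24461 = 7·3494 + 3
11: 24461 = 11·2223 + 8
13: 24461 = 13·1881 + 8
17: 24461 = 17·1438 + 15
19: 24461 = 19·1287 + 8
23: 24461 = 23·1063 + 12
29: 24461 = 29·843 + 14
31: 24461 = 31·789 + 2
37: 24461 = 37·661 + 4
41: 24461 = 41·596 + 25
43: 24461 = 43·568 + 37
47: 24461 = 47·520 + 21
53: 24461 = 53·461 + 28
59: 24461 = 59·414 + 35
61: 24461 = 61·401

61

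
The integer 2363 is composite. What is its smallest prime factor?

2363 is odd.
Digit sum 14, not divisible by 3.
Ends in 3: not divisible by 5.
7: 2363 = 7·337 + 4
11: 2363 = 11·214 + 9
13: 2363 = 13·181 + 10
17: 2363 = 17·139

17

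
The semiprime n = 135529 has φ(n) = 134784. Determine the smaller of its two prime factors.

φ(n) = (p−1)(q−1) = n − (p+q) + 1, so p + q = 135529 − 134784 + 1 = 746.
p and q are the roots of t² − 746t + 135529 = 0.
Discriminant: 746² − 4·135529 = 556516 − 542116 = 14400; √14400 = 120.
q = (746 − 120)/2 = 313, p = (746 + 120)/2 = 433.
Check: 313 · 433 = 135529.

313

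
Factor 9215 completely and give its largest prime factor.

9215 = 5 · 1843
1843 = 19 · 97
97 is prime.
So 9215 = 5 · 19 · 97; the largest prime factor is 97.

97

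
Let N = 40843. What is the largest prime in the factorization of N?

40843 = 11 · 3713
3713 = 47 · 79
79 is prime.
So 40843 = 11 · 47 · 79; the largest prime factor is 79.

79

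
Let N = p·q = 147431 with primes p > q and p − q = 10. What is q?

379

Since p = q + 10, we have 147431 = q(q + 10), so q² + 10q − 147431 = 0.
Discriminant: 10² + 4·147431 = 100 + 589724 = 589824; √589824 = 768.
q = (−10 + 768)/2 = 379, and p = q + 10 = 389.
Check: 379 · 389 = 147431.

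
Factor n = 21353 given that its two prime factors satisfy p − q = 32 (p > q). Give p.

163

Since p = q + 32, we have 21353 = q(q + 32), so q² + 32q − 21353 = 0.
Discriminant: 32² + 4·21353 = 1024 + 85412 = 86436; √86436 = 294.
q = (−32 + 294)/2 = 131, and p = q + 32 = 163.
Check: 131 · 163 = 21353.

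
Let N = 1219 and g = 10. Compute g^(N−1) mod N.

10^1 ≡ 10 (mod 1219)
10^2 ≡ 10^2 = 100 ≡ 100 (mod 1219)
10^4 ≡ 100^2 = 10000 ≡ 248 (mod 1219)
10^8 ≡ 248^2 = 61504 ≡ 554 (mod 1219)
10^16 ≡ 554^2 = 306916 ≡ 947 (mod 1219)
10^32 ≡ 947^2 = 896809 ≡ 844 (mod 1219)
10^64 ≡ 844^2 = 712336 ≡ 440 (mod 1219)
10^128 ≡ 440^2 = 193600 ≡ 998 (mod 1219)
10^256 ≡ 998^2 = 996004 ≡ 81 (mod 1219)
10^512 ≡ 81^2 = 6561 ≡ 466 (mod 1219)
10^1024 ≡ 466^2 = 217156 ≡ 174 (mod 1219)
1218 = 1024 + 128 + 64 + 2 in binary powers of 2.
So 10^1218 ≡ 174 · 998 · 440 · 100 ≡ 876 (mod 1219).
Since 876 ≠ 1, base 10 is a Fermat witness: 1219 is composite.

876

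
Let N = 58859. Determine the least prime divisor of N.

58859 is odd.
Digit sum 35, not divisible by 3.
Ends in 9: not divisible by 5.
7: 58859 = 7·8408 + 3
11: 58859 = 11·5350 + 9
13: 58859 = 13·4527 + 8
17: 58859 = 17·3462 + 5
19: 58859 = 19·3097 + 16
23: 58859 = 23·2559 + 2
29: 58859 = 29·2029 + 18
31: 58859 = 31·1898 + 21
37: 58859 = 37·1590 + 29
41: 58859 = 41·1435 + 24
43: 58859 = 43·1368 + 35
47: 58859 = 47·1252 + 15
53: 58859 = 53·1110 + 29
59: 58859 = 59·997 + 36
61: 58859 = 61·964 + 55
67: 58859 = 67·878 + 33
71: 58859 = 71·829

71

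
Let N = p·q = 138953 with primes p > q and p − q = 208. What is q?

283

Since p = q + 208, we have 138953 = q(q + 208), so q² + 208q − 138953 = 0.
Discriminant: 208² + 4·138953 = 43264 + 555812 = 599076; √599076 = 774.
q = (−208 + 774)/2 = 283, and p = q + 208 = 491.
Check: 283 · 491 = 138953.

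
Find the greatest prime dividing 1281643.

1281643 = 11 · 116513
116513 = 37 · 3149
3149 = 47 · 67
67 is prime.
So 1281643 = 11 · 37 · 47 · 67; the largest prime factor is 67.

67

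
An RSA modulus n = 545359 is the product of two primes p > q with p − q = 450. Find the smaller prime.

547

Since p = q + 450, we have 545359 = q(q + 450), so q² + 450q − 545359 = 0.
Discriminant: 450² + 4·545359 = 202500 + 2181436 = 2383936; √2383936 = 1544.
q = (−450 + 1544)/2 = 547, and p = q + 450 = 997.
Check: 547 · 997 = 545359.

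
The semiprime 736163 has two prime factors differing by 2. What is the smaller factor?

857

Since p = q + 2, we have 736163 = q(q + 2), so q² + 2q − 736163 = 0.
Discriminant: 2² + 4·736163 = 4 + 2944652 = 2944656; √2944656 = 1716.
q = (−2 + 1716)/2 = 857, and p = q + 2 = 859.
Check: 857 · 859 = 736163.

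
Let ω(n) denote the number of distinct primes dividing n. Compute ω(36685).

4

36685 = 5 · 7337
7337 = 11 · 667
667 = 23 · 29
36685 = 5 · 11 · 23 · 29, which has 4 distinct prime factors.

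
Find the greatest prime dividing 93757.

61

93757 = 29 · 3233
3233 = 53 · 61
61 is prime.
So 93757 = 29 · 53 · 61; the largest prime factor is 61.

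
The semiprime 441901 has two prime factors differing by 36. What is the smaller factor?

Since p = q + 36, we have 441901 = q(q + 36), so q² + 36q − 441901 = 0.
Discriminant: 36² + 4·441901 = 1296 + 1767604 = 1768900; √1768900 = 1330.
q = (−36 + 1330)/2 = 647, and p = q + 36 = 683.
Check: 647 · 683 = 441901.

647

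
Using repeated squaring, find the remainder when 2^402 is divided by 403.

2^1 ≡ 2 (mod 403)
2^2 ≡ 2^2 = 4 ≡ 4 (mod 403)
2^4 ≡ 4^2 = 16 ≡ 16 (mod 403)
2^8 ≡ 16^2 = 256 ≡ 256 (mod 403)
2^16 ≡ 256^2 = 65536 ≡ 250 (mod 403)
2^32 ≡ 250^2 = 62500 ≡ 35 (mod 403)
2^64 ≡ 35^2 = 1225 ≡ 16 (mod 403)
2^128 ≡ 16^2 = 256 ≡ 256 (mod 403)
2^256 ≡ 256^2 = 65536 ≡ 250 (mod 403)
402 = 256 + 128 + 16 + 2 in binary powers of 2.
So 2^402 ≡ 250 · 256 · 250 · 4 ≡ 376 (mod 403).
Since 376 ≠ 1, base 2 is a Fermat witness: 403 is composite.

376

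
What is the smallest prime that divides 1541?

1541 is odd.
Digit sum 11, not divisible by 3.
Ends in 1: not divisible by 5.
7: 1541 = 7·220 + 1
11: 1541 = 11·140 + 1
13: 1541 = 13·118 + 7
17: 1541 = 17·90 + 11
19: 1541 = 19·81 + 2
23: 1541 = 23·67

23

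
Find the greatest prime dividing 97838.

71

97838 = 2 · 48919
48919 = 13 · 3763
3763 = 53 · 71
71 is prime.
So 97838 = 2 · 13 · 53 · 71; the largest prime factor is 71.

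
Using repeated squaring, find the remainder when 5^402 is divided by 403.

5^1 ≡ 5 (mod 403)
5^2 ≡ 5^2 = 25 ≡ 25 (mod 403)
5^4 ≡ 25^2 = 625 ≡ 222 (mod 403)
5^8 ≡ 222^2 = 49284 ≡ 118 (mod 403)
5^16 ≡ 118^2 = 13924 ≡ 222 (mod 403)
5^32 ≡ 222^2 = 49284 ≡ 118 (mod 403)
5^64 ≡ 118^2 = 13924 ≡ 222 (mod 403)
5^128 ≡ 222^2 = 49284 ≡ 118 (mod 403)
5^256 ≡ 118^2 = 13924 ≡ 222 (mod 403)
402 = 256 + 128 + 16 + 2 in binary powers of 2.
So 5^402 ≡ 222 · 118 · 222 · 25 ≡ 311 (mod 403).
Since 311 ≠ 1, base 5 is a Fermat witness: 403 is composite.

311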